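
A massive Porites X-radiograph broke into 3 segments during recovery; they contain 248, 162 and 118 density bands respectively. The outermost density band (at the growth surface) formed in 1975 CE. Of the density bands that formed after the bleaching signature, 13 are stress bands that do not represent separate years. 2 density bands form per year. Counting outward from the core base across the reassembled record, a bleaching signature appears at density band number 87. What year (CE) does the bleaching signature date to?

1761 CE

Total density bands = 248 + 162 + 118 = 528.
Between density band 87 and the growth surface there are 528 − 87 = 441 density bands.
Removing the 13 false density bands leaves 441 − 13 = 428 true density bands beyond the bleaching signature.
Dividing by 2 density bands per year: 428 / 2 = 214 years.
The density band at the growth surface is 1975 CE, so the bleaching signature dates to 1975 − 214 = 1761 CE.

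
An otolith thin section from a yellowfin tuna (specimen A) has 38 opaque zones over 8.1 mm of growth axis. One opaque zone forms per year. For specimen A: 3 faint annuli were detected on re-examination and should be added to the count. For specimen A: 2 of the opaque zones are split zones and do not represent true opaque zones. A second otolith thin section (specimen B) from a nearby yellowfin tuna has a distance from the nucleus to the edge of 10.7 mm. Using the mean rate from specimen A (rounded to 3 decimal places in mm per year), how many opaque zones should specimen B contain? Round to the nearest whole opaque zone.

51 opaque zones

Specimen A: correcting the raw count gives 38 − 2 + 3 = 39 true opaque zones.
A: Mean rate = 8.1 mm / 39 years ≈ 0.208 mm/yr.
For B, 10.7 / 0.208 = 51.44 years ≈ 51 opaque zones.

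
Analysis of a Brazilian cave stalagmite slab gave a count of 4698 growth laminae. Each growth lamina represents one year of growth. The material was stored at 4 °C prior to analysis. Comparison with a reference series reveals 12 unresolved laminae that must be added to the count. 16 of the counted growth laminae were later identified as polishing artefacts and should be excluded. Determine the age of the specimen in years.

Correcting the raw count gives 4698 − 16 + 12 = 4694 true growth laminae.
One growth lamina per year makes the duration 4694 years.

4694 years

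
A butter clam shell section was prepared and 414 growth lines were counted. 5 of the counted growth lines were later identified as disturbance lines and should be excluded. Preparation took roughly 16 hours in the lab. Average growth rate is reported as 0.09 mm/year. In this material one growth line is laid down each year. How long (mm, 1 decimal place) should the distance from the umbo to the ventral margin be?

True growth line count = 414 − 5 = 409.
Length ≈ 0.09 × 409 = 36.8 mm.

36.8 mm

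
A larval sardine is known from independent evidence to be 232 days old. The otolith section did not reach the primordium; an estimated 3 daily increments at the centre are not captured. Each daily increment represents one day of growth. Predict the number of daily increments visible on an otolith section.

229 daily increments

One daily increment per day gives 232 daily increments over 232 days.
Less the 3 uncaptured daily increments: 232 − 3 = 229.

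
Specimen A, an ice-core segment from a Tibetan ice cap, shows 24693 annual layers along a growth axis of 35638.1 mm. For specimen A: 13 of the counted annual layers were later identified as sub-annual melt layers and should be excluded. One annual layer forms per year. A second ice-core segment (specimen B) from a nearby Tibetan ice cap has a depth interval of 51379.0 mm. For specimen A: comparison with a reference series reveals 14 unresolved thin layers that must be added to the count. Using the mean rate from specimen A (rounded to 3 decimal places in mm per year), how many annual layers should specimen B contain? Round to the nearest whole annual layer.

35606 annual layers

Specimen A: after corrections the count is 24693 − 13 + 14 = 24694 annual layers.
A: 35638.1 mm over 24694 years gives 35638.1 / 24694 ≈ 1.443 mm per year.
For B, 51379.0 / 1.443 = 35605.68 years ≈ 35606 annual layers.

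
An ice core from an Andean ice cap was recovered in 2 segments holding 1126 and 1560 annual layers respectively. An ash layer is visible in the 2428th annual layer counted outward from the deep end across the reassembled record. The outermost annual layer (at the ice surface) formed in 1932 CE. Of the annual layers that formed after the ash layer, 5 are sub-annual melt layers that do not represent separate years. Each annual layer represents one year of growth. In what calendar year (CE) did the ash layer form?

Total annual layers = 1126 + 1560 = 2686.
The ash layer sits at annual layer 2428 from the deep end, so 2686 − 2428 = 258 annual layers formed after it.
Excluding 5 false annual layers: 258 − 5 = 253.
Counting back 253 years from 1932 CE places the ash layer in 1932 − 253 = 1679 CE.

1679 CE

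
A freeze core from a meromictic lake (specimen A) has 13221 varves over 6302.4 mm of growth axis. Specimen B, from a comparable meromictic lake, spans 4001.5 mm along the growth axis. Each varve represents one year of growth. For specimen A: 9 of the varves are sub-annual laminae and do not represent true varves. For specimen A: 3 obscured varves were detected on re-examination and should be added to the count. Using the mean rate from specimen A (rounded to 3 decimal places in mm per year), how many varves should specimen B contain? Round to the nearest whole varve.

Specimen A: true varve count = 13221 − 9 + 3 = 13215.
A: 6302.4 mm over 13215 years gives 6302.4 / 13215 ≈ 0.477 mm/year.
For B, 4001.5 / 0.477 = 8388.89 years ≈ 8389 varves.

8389 varves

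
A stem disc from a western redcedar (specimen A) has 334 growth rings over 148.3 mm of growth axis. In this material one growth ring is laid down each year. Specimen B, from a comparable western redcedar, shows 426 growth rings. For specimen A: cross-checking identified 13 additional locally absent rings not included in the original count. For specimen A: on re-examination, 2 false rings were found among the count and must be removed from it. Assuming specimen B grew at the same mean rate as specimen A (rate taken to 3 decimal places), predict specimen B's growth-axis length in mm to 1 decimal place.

183.2 mm

Specimen A: true growth ring count = 334 − 2 + 13 = 345.
A: Mean rate = 148.3 mm / 345 years ≈ 0.430 mm/yr.
B's length ≈ 0.430 × 426 = 183.2 mm.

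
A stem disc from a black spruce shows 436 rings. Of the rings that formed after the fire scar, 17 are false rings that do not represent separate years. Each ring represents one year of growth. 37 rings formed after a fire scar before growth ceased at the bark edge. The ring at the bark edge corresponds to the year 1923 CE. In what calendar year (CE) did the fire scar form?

There are 37 rings younger than the fire scar.
37 − 17 false = 20 true rings after the fire scar.
The ring at the bark edge is 1923 CE, so the fire scar dates to 1923 − 20 = 1903 CE.

1903 CE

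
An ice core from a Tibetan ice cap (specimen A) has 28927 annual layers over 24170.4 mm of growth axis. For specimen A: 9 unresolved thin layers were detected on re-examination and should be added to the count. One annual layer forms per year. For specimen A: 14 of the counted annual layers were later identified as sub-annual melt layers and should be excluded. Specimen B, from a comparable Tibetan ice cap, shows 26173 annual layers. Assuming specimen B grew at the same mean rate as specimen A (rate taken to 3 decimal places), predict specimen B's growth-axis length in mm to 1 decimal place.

21880.6 mm

Specimen A: after corrections the count is 28927 − 14 + 9 = 28922 annual layers.
A: Extension rate ≈ 24170.4 / 28922 = 0.836 mm/yr.
For B, 0.836 mm/year × 26173 years = 21880.6 mm.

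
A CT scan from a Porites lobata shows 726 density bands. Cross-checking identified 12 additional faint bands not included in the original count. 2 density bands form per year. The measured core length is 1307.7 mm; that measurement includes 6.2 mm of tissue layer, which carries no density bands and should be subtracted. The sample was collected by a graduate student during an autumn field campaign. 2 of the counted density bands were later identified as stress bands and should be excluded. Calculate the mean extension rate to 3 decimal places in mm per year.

3.537 mm per year

After corrections the count is 726 − 2 + 12 = 736 density bands.
With 2 density bands per year, 736 / 2 = 368 years.
Removing the 6.2 mm offcut leaves 1307.7 − 6.2 = 1301.5 mm.
1301.5 mm over 368 years gives 1301.5 / 368 ≈ 3.537 mm per year.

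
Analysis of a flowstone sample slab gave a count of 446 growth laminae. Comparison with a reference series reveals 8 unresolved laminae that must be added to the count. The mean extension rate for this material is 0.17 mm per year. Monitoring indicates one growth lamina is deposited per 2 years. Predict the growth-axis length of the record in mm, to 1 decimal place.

154.4 mm

Adjusted count: 446 + 8 = 454 growth laminae.
454 growth laminae at 2 years each span 454 × 2 = 908 years.
Predicted length = 0.17 mm/year × 908 years = 154.4 mm.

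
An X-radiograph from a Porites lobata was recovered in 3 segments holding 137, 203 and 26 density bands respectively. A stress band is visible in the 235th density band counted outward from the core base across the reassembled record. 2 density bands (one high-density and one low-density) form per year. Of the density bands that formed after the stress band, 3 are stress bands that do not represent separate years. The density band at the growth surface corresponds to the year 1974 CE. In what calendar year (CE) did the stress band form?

1910 CE

Total density bands = 137 + 203 + 26 = 366.
Between density band 235 and the growth surface there are 366 − 235 = 131 density bands.
Removing the 3 false density bands leaves 131 − 3 = 128 true density bands beyond the stress band.
128 density bands at 2 per year is 128 / 2 = 64 years.
Counting back 64 years from 1974 CE places the stress band in 1974 − 64 = 1910 CE.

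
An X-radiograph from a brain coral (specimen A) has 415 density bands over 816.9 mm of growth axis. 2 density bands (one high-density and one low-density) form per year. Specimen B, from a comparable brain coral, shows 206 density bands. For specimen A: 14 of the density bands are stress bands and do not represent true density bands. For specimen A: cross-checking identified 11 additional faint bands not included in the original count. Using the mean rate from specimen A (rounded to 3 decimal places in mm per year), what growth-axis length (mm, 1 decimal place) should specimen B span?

Specimen A: after corrections the count is 415 − 14 + 11 = 412 density bands.
Specimen A: with 2 density bands per year, 412 / 2 = 206 years.
A: 816.9 mm over 206 years gives 816.9 / 206 ≈ 3.966 mm per year.
Specimen B: with 2 density bands per year, 206 / 2 = 103 years. B's length ≈ 3.966 × 103 = 408.5 mm.

408.5 mm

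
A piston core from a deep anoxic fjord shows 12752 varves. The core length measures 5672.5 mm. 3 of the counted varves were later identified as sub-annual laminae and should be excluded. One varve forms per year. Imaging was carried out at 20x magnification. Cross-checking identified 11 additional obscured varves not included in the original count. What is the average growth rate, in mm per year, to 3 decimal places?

True varve count = 12752 − 3 + 11 = 12760.
5672.5 mm over 12760 years gives 5672.5 / 12760 ≈ 0.445 mm per year.

0.445 mm per year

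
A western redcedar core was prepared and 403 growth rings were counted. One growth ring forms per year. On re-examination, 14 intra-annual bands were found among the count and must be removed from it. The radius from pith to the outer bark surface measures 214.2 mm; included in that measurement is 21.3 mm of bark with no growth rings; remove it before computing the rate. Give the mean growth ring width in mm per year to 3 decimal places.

After corrections the count is 403 − 14 = 389 growth rings.
The growth record spans 214.2 − 21.3 = 192.9 mm.
Mean rate = 192.9 mm / 389 years ≈ 0.496 mm per year.

0.496 mm per year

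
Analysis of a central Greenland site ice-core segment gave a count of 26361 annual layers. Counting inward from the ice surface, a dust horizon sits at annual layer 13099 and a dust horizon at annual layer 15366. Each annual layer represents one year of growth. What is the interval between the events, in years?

The two markers are separated by 15366 − 13099 = 2267 annual layers.
That is 2267 years at one annual layer per year.

2267 years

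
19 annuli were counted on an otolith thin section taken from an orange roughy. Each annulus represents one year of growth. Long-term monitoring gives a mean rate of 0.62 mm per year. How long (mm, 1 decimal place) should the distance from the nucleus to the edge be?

19 years of growth are recorded.
Length ≈ 0.62 × 19 = 11.8 mm.

11.8 mm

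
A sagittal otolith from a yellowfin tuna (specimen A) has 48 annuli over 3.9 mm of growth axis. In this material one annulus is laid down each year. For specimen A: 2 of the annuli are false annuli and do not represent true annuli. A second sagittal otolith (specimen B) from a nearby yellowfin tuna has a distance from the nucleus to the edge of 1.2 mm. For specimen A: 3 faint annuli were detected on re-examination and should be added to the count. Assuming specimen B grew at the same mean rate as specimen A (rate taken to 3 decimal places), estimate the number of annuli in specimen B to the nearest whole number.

15 annuli

Specimen A: correcting the raw count gives 48 − 2 + 3 = 49 true annuli.
A: 3.9 mm over 49 years gives 3.9 / 49 ≈ 0.080 mm/yr.
Specimen B: 1.2 mm / 0.080 mm per year = 15.00 years ≈ 15 annuli.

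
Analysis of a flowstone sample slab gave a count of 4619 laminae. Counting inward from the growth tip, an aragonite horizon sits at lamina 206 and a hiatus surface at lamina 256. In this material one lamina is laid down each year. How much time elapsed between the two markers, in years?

The two markers are separated by 256 − 206 = 50 laminae.
That is 50 years at one lamina per year.

50 years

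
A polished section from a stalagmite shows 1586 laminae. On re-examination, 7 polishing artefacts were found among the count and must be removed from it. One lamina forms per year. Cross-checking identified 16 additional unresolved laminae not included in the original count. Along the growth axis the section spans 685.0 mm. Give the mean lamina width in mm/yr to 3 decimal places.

0.429 mm/yr

Adjusted count: 1586 − 7 + 16 = 1595 laminae.
685.0 mm over 1595 years gives 685.0 / 1595 ≈ 0.429 mm/yr.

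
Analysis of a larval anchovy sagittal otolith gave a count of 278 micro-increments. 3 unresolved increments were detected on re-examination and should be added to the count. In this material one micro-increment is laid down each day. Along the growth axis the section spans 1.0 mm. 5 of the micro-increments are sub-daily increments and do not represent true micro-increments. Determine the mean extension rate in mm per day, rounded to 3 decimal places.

Adjusted count: 278 − 5 + 3 = 276 micro-increments.
Extension rate ≈ 1.0 / 276 = 0.004 mm per day.

0.004 mm per day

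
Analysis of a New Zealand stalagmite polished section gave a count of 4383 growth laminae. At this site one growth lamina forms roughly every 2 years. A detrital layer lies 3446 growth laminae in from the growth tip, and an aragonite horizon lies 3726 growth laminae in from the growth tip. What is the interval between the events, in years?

560 years

3726 − 3446 = 280 growth laminae lie between the two events.
280 growth laminae at 2 years each span 280 × 2 = 560 years.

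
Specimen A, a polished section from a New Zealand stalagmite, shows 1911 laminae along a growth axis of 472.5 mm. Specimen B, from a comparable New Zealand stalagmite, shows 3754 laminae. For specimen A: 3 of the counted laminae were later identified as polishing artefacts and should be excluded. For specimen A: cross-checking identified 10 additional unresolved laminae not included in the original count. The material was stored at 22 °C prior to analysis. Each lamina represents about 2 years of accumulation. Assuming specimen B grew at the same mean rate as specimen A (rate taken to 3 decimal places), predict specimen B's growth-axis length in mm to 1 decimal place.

923.5 mm

Specimen A: correcting the raw count gives 1911 − 3 + 10 = 1918 true laminae.
Specimen A: at 2 years per lamina, 1918 × 2 = 3836 years.
A: Mean rate = 472.5 mm / 3836 years ≈ 0.123 mm/yr.
Specimen B: multiplying by 2 years per lamina: 3754 × 2 = 7508 years. Length of B = 0.123 × 7508 = 923.5 mm.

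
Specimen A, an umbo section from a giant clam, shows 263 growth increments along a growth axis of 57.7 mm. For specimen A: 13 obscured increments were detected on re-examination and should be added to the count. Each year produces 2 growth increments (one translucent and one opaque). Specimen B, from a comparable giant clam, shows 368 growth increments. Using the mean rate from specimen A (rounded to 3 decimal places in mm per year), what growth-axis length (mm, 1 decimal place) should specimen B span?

76.9 mm

Specimen A: correcting the raw count gives 263 + 13 = 276 true growth increments.
Specimen A: 276 growth increments at 2 per year is 276 / 2 = 138 years.
A: Extension rate ≈ 57.7 / 138 = 0.418 mm/year.
Specimen B: with 2 growth increments per year, 368 / 2 = 184 years. For B, 0.418 mm/year × 184 years = 76.9 mm.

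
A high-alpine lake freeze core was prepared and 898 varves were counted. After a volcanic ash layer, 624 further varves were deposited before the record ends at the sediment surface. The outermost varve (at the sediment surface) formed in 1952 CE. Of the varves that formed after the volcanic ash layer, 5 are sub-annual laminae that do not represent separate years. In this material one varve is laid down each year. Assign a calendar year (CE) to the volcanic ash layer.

1333 CE

624 varves post-date the volcanic ash layer.
Removing the 5 false varves leaves 624 − 5 = 619 true varves beyond the volcanic ash layer.
1952 − 619 = 1333 CE.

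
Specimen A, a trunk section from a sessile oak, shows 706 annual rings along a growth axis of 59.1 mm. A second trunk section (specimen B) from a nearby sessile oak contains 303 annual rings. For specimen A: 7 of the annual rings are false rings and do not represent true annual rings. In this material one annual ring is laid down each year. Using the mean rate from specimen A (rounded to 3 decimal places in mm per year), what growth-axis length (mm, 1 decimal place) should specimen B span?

25.8 mm

Specimen A: true annual ring count = 706 − 7 = 699.
A: 59.1 mm over 699 years gives 59.1 / 699 ≈ 0.085 mm per year.
Length of B = 0.085 × 303 = 25.8 mm.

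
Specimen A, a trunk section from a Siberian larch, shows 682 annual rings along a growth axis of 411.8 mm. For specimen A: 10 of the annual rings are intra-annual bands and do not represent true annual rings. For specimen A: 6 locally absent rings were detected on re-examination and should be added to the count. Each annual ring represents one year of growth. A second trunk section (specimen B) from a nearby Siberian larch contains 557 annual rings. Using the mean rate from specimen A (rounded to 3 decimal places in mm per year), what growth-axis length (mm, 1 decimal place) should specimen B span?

338.1 mm

Specimen A: correcting the raw count gives 682 − 10 + 6 = 678 true annual rings.
A: Extension rate ≈ 411.8 / 678 = 0.607 mm/yr.
For B, 0.607 mm/year × 557 years = 338.1 mm.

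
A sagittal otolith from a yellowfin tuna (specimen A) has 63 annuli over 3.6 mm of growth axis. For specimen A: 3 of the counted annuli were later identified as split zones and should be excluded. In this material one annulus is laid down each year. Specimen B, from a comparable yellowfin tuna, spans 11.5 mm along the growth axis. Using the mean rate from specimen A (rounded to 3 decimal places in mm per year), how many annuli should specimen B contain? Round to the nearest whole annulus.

Specimen A: correcting the raw count gives 63 − 3 = 60 true annuli.
A: Extension rate ≈ 3.6 / 60 = 0.060 mm per year.
Specimen B: 11.5 mm / 0.060 mm per year = 191.67 years ≈ 192 annuli.

192 annuli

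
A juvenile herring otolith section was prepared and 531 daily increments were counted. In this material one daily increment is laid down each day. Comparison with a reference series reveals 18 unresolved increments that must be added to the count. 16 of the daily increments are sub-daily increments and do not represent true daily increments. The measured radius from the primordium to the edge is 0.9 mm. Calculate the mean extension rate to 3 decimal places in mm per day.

After corrections the count is 531 − 16 + 18 = 533 daily increments.
0.9 mm over 533 days gives 0.9 / 533 ≈ 0.002 mm per day.

0.002 mm per day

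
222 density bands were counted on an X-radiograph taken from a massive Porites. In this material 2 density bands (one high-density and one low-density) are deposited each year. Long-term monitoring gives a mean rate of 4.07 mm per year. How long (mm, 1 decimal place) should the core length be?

451.8 mm

With 2 density bands per year, 222 / 2 = 111 years.
Length ≈ 4.07 × 111 = 451.8 mm.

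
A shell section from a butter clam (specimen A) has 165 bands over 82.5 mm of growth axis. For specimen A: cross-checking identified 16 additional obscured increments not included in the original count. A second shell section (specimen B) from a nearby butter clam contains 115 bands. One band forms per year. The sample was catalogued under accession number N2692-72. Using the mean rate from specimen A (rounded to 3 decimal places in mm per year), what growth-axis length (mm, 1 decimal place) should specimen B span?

Specimen A: adjusted count: 165 + 16 = 181 bands.
A: Extension rate ≈ 82.5 / 181 = 0.456 mm/yr.
B's length ≈ 0.456 × 115 = 52.4 mm.

52.4 mm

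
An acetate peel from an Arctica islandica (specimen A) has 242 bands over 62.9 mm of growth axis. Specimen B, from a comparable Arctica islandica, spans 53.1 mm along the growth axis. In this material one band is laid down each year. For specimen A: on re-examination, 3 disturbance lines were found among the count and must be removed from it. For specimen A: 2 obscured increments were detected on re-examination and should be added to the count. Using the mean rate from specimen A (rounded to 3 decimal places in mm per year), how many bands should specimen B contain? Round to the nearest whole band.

Specimen A: after corrections the count is 242 − 3 + 2 = 241 bands.
A: Extension rate ≈ 62.9 / 241 = 0.261 mm/yr.
Specimen B: 53.1 mm / 0.261 mm per year = 203.45 years ≈ 203 bands.

203 bands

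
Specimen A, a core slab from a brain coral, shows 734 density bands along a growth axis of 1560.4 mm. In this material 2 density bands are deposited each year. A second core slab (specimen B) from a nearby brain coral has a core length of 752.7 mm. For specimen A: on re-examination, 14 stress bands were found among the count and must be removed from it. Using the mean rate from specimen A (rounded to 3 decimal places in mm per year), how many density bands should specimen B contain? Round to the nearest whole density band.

Specimen A: adjusted count: 734 − 14 = 720 density bands.
Specimen A: dividing by 2 density bands per year: 720 / 2 = 360 years.
A: Mean rate = 1560.4 mm / 360 years ≈ 4.334 mm/yr.
Specimen B: 752.7 mm / 4.334 mm per year = 173.67 years; at 2 density bands per year that is 173.67 × 2 ≈ 347 density bands.

347 density bands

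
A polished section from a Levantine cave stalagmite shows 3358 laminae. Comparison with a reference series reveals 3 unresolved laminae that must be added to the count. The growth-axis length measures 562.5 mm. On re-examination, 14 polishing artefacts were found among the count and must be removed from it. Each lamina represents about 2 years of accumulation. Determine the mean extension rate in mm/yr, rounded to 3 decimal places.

Adjusted count: 3358 − 14 + 3 = 3347 laminae.
Multiplying by 2 years per lamina: 3347 × 2 = 6694 years.
Extension rate ≈ 562.5 / 6694 = 0.084 mm/yr.

0.084 mm/yr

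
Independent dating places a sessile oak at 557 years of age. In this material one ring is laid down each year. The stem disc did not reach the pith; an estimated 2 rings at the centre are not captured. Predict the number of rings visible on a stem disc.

555 rings

One ring per year gives 557 rings over 557 years.
Less the 2 uncaptured rings: 557 − 2 = 555.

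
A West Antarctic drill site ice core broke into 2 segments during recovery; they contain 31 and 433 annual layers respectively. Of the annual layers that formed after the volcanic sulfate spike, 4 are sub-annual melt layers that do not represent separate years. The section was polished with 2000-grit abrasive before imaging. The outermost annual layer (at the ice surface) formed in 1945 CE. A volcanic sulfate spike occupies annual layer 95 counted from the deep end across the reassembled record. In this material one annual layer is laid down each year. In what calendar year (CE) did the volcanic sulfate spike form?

Total annual layers = 31 + 433 = 464.
464 − 95 = 369 annual layers lie beyond the volcanic sulfate spike toward the ice surface.
369 − 4 false = 365 true annual layers after the volcanic sulfate spike.
1945 − 365 = 1580 CE.

1580 CE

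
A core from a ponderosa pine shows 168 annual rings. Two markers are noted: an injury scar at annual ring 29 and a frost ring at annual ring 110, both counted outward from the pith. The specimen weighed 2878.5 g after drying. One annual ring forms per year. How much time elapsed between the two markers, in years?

81 years

Separation: 110 − 29 = 81 annual rings.
That is 81 years at one annual ring per year.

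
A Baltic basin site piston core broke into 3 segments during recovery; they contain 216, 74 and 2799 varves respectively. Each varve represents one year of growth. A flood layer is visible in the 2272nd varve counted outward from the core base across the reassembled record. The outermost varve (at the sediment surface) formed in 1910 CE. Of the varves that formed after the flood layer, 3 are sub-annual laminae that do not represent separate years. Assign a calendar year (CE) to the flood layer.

Total varves = 216 + 74 + 2799 = 3089.
The flood layer sits at varve 2272 from the core base, so 3089 − 2272 = 817 varves formed after it.
817 − 3 false = 814 true varves after the flood layer.
The varve at the sediment surface is 1910 CE, so the flood layer dates to 1910 − 814 = 1096 CE.

1096 CE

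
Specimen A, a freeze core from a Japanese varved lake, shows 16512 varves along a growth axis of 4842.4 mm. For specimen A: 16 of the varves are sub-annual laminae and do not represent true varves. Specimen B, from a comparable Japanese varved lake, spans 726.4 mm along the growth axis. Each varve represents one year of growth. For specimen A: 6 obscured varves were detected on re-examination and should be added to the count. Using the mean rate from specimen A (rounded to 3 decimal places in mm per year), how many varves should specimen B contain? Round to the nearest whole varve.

2479 varves

Specimen A: adjusted count: 16512 − 16 + 6 = 16502 varves.
A: 4842.4 mm over 16502 years gives 4842.4 / 16502 ≈ 0.293 mm/yr.
Specimen B: 726.4 mm / 0.293 mm per year = 2479.18 years ≈ 2479 varves.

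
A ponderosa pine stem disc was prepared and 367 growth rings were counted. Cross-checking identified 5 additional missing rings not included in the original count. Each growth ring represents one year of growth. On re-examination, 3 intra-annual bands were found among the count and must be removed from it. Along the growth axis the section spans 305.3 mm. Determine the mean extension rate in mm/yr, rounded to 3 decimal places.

0.827 mm/yr

Adjusted count: 367 − 3 + 5 = 369 growth rings.
305.3 mm over 369 years gives 305.3 / 369 ≈ 0.827 mm/yr.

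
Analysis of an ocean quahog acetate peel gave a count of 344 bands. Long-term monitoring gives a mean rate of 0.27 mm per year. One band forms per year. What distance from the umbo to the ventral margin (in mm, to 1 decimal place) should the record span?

92.9 mm

The record spans 344 years at 0.27 mm per year.
Predicted length = 0.27 mm/year × 344 years = 92.9 mm.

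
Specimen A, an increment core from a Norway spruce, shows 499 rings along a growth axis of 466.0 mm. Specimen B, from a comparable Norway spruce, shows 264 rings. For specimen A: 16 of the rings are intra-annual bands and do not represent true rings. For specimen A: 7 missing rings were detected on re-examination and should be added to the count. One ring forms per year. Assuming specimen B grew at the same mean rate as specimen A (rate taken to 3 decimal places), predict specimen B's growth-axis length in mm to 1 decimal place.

251.1 mm

Specimen A: true ring count = 499 − 16 + 7 = 490.
A: Extension rate ≈ 466.0 / 490 = 0.951 mm per year.
B's length ≈ 0.951 × 264 = 251.1 mm.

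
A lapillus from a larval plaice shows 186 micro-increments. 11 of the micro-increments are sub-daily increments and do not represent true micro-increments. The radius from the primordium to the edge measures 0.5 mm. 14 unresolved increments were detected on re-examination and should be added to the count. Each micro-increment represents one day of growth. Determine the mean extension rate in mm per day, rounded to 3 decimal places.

Correcting the raw count gives 186 − 11 + 14 = 189 true micro-increments.
Mean rate = 0.5 mm / 189 days ≈ 0.003 mm per day.

0.003 mm per day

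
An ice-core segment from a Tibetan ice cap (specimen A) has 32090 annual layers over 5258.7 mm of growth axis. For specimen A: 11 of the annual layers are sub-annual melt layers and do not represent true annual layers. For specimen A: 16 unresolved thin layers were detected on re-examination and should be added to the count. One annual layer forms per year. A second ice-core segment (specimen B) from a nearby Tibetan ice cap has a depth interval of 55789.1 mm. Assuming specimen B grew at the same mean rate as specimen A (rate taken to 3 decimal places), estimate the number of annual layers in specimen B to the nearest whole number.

340177 annual layers

Specimen A: after corrections the count is 32090 − 11 + 16 = 32095 annual layers.
A: Mean rate = 5258.7 mm / 32095 years ≈ 0.164 mm/yr.
B spans 55789.1 / 0.164 = 340177.44 years ≈ 340177 annual layers.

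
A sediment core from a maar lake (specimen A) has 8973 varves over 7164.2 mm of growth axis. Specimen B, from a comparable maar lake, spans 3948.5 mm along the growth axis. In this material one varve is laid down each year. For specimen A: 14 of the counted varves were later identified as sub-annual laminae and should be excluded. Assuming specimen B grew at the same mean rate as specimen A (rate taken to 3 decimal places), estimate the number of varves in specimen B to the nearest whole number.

4936 varves

Specimen A: correcting the raw count gives 8973 − 14 = 8959 true varves.
A: Mean rate = 7164.2 mm / 8959 years ≈ 0.800 mm/year.
Specimen B: 3948.5 mm / 0.800 mm per year = 4935.62 years ≈ 4936 varves.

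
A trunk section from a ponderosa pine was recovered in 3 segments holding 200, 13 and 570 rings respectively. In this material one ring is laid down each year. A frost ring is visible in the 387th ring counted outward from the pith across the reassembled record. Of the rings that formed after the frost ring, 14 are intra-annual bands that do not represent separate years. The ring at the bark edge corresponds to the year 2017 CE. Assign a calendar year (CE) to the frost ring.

Total rings = 200 + 13 + 570 = 783.
783 − 387 = 396 rings lie beyond the frost ring toward the bark edge.
396 − 14 false = 382 true rings after the frost ring.
The ring at the bark edge is 2017 CE, so the frost ring dates to 2017 − 382 = 1635 CE.

1635 CE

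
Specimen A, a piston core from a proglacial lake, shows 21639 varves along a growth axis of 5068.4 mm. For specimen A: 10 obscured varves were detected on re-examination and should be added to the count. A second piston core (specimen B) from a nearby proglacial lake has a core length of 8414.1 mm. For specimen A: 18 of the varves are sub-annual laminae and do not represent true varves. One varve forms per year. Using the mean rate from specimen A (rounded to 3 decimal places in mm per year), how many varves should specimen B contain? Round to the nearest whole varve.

Specimen A: true varve count = 21639 − 18 + 10 = 21631.
A: Extension rate ≈ 5068.4 / 21631 = 0.234 mm/year.
For B, 8414.1 / 0.234 = 35957.69 years ≈ 35958 varves.

35958 varves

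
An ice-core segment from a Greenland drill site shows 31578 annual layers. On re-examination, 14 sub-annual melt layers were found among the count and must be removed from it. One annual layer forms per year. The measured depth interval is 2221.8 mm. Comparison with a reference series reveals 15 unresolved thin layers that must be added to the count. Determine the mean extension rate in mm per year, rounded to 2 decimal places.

0.07 mm per year

Adjusted count: 31578 − 14 + 15 = 31579 annual layers.
Extension rate ≈ 2221.8 / 31579 = 0.07 mm per year.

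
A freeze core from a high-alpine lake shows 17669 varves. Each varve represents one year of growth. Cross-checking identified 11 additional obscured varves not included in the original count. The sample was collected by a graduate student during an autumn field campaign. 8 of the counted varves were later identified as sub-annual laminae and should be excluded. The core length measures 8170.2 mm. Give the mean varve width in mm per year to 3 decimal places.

True varve count = 17669 − 8 + 11 = 17672.
Extension rate ≈ 8170.2 / 17672 = 0.462 mm per year.

0.462 mm per year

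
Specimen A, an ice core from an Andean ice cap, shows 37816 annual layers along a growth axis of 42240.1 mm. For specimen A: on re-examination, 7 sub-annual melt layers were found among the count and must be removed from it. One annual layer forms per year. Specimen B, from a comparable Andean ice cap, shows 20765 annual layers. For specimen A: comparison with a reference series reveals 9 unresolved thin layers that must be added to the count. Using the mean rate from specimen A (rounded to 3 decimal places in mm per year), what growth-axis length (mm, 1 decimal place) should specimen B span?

Specimen A: true annual layer count = 37816 − 7 + 9 = 37818.
A: 42240.1 mm over 37818 years gives 42240.1 / 37818 ≈ 1.117 mm per year.
B's length ≈ 1.117 × 20765 = 23194.5 mm.

23194.5 mm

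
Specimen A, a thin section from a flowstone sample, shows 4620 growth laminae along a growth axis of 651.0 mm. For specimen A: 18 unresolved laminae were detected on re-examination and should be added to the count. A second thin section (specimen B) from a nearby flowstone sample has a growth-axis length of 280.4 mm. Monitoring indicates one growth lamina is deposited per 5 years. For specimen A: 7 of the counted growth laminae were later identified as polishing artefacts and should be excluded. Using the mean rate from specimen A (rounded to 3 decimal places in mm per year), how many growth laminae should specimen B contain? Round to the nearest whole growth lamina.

2003 growth laminae

Specimen A: after corrections the count is 4620 − 7 + 18 = 4631 growth laminae.
Specimen A: multiplying by 5 years per growth lamina: 4631 × 5 = 23155 years.
A: Extension rate ≈ 651.0 / 23155 = 0.028 mm/yr.
Specimen B: 280.4 mm / 0.028 mm per year = 10014.29 years; at 5 years per growth lamina that is 10014.29 / 5 ≈ 2003 growth laminae.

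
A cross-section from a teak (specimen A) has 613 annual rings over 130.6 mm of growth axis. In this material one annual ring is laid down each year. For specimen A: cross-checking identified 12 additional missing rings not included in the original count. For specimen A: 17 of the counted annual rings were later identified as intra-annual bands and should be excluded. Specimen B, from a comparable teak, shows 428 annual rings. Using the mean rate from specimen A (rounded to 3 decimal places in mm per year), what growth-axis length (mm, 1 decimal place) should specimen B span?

92.0 mm

Specimen A: after corrections the count is 613 − 17 + 12 = 608 annual rings.
A: 130.6 mm over 608 years gives 130.6 / 608 ≈ 0.215 mm per year.
B's length ≈ 0.215 × 428 = 92.0 mm.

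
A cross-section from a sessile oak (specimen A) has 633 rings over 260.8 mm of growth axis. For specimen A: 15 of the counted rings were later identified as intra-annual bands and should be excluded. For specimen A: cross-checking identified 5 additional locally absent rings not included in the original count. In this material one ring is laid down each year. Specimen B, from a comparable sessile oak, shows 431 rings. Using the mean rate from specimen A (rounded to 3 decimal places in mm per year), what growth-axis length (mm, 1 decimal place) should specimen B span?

180.6 mm

Specimen A: adjusted count: 633 − 15 + 5 = 623 rings.
A: Mean rate = 260.8 mm / 623 years ≈ 0.419 mm/yr.
For B, 0.419 mm/year × 431 years = 180.6 mm.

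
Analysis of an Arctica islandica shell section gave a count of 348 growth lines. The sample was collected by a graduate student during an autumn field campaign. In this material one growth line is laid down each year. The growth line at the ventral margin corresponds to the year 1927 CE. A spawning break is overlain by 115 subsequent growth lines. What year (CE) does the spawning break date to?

115 growth lines formed after the spawning break.
1927 − 115 = 1812 CE.

1812 CE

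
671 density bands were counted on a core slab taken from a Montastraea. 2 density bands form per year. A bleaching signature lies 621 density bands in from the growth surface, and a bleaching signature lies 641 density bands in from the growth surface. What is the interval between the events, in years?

The two markers are separated by 641 − 621 = 20 density bands.
20 density bands at 2 per year is 20 / 2 = 10 years.

10 years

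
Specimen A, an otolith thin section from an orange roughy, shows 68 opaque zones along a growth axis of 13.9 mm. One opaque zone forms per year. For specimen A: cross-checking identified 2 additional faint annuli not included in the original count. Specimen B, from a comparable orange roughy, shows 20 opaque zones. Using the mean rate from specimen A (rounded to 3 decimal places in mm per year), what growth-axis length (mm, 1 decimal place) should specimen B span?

Specimen A: correcting the raw count gives 68 + 2 = 70 true opaque zones.
A: Mean rate = 13.9 mm / 70 years ≈ 0.199 mm per year.
For B, 0.199 mm/year × 20 years = 4.0 mm.

4.0 mm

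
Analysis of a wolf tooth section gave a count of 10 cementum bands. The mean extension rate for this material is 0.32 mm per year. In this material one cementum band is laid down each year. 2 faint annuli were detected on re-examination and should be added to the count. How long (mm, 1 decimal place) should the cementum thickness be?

Correcting the raw count gives 10 + 2 = 12 true cementum bands.
12 years at 0.32 mm/year gives 0.32 × 12 = 3.8 mm.

3.8 mm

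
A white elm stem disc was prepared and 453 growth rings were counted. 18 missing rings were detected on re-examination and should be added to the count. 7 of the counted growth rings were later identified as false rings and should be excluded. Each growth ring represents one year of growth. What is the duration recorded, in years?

464 yr

True growth ring count = 453 − 7 + 18 = 464.
With a one-to-one growth ring periodicity this is 464 years.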